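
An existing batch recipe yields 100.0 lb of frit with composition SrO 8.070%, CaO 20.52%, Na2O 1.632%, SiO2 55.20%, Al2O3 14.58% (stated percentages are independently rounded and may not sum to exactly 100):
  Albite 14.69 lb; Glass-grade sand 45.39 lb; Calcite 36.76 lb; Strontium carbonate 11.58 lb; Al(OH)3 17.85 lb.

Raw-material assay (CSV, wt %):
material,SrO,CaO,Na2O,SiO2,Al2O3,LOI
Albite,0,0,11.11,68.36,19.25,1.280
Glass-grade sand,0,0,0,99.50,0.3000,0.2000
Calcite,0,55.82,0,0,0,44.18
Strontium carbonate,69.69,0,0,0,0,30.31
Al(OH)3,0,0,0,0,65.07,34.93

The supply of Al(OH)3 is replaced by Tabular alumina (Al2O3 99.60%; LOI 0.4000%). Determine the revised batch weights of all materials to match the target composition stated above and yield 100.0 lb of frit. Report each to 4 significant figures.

Values along the way appear with 4-significant-figure rounding on the page — all arithmetic holds exact precision through every step — each reported result receives exactly one rounding; the derived quantities, including the five compositions, LOI, net glass mass, yield, the totals, are re-derived using the weight values per 100.0 lb of glass in full float precision, exactly as printed in the problem or answer text.
Per-oxide target masses for 100.0 lb frit:
  SrO: 8.070% × 100.0 = 8.070 lb
  CaO: 20.52% × 100.0 = 20.52 lb
  Na2O: 1.632% × 100.0 = 1.632 lb
  SiO2: 55.20% × 100.0 = 55.20 lb
  Al2O3: 14.58% × 100.0 = 14.58 lb
Verifying the oxide balance from the weights as reported, per the basis as stated (sums match the target masses exact up to rounding of places):
  SrO: 11.58·0.6969 = 8.070 lb (target 8.070 lb)
  CaO: 36.76·0.5582 = 20.52 lb (target 20.52 lb)
  Na2O: 14.69·0.1111 = 1.632 lb (target 1.632 lb)
  SiO2: 14.69·0.6836 + 45.39·0.9950 = 55.21 lb (target 55.20 lb)
  Al2O3: 14.69·0.1925 + 45.39·0.003000 + 11.66·0.9960 = 14.58 lb (target 14.58 lb)
Auditing the glass mass value: batch Σ − ignition loss = 100.0 lb (the Σ of target masses is 100.0 lb; stated basis 100.0 lb — deltas are rounding alone).
Batch grand total — Σ batch = 120.1 lb; ignition loss, Σ(batch × LOI) = 20.08 lb; yield = glass ÷ total batch = 83.28%.

Revised batch per 100.0 lb frit:
  Albite: 14.69 lb
  Glass-grade sand: 45.39 lb
  Calcite: 36.76 lb
  Strontium carbonate: 11.58 lb
  Tabular alumina: 11.66 lb
Total batch = 120.1 lb; LOI loss = 20.08 lb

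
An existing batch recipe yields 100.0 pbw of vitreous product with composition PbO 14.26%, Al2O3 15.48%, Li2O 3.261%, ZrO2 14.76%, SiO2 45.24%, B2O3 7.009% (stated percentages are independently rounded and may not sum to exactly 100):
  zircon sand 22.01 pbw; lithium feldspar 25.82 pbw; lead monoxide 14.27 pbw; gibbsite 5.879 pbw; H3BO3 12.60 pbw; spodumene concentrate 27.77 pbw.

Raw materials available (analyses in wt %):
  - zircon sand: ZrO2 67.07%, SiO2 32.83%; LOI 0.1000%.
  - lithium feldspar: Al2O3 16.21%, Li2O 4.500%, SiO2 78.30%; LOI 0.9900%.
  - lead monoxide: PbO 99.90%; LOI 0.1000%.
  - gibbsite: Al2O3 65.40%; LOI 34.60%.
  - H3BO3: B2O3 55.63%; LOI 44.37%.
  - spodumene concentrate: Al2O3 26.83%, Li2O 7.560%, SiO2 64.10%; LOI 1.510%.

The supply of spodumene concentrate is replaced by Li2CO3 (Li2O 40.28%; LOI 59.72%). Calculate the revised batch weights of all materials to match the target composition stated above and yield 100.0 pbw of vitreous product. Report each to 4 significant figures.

Working values appear rounded off to 4 significant digits in the printout. Each numeric step carries exact precision end to end. Each reported number carries a single rounding; the derived quantities (totals, glass mass, LOI, six oxide percentages, yield) are rebuilt in full precision starting from the weights at 100.0 pbw of glass exactly as shown in question or answer.
Per-oxide target masses for 100.0 pbw vitreous product:
  PbO: 14.26% × 100.0 = 14.26 pbw
  Al2O3: 15.48% × 100.0 = 15.48 pbw
  Li2O: 3.261% × 100.0 = 3.261 pbw
  ZrO2: 14.76% × 100.0 = 14.76 pbw
  SiO2: 45.24% × 100.0 = 45.24 pbw
  B2O3: 7.009% × 100.0 = 7.009 pbw
Balance tally, oxide-wise, on the weights just shown, for the quoted basis mass (sum by sum, the targets are met modulo rounding of the values):
  PbO: 14.27·0.9990 = 14.26 pbw (target 14.26 pbw)
  Al2O3: 48.55·0.1621 + 11.64·0.6540 = 15.48 pbw (target 15.48 pbw)
  Li2O: 48.55·0.04500 + 2.672·0.4028 = 3.261 pbw (target 3.261 pbw)
  ZrO2: 22.01·0.6707 = 14.76 pbw (target 14.76 pbw)
  SiO2: 22.01·0.3283 + 48.55·0.7830 = 45.24 pbw (target 45.24 pbw)
  B2O3: 12.60·0.5563 = 7.009 pbw (target 7.009 pbw)
Glass-mass closure: batch Σ − ignition loss = 100.0 pbw (targets for the oxides total 100.0 pbw; the stated basis being 100.0 pbw — gaps are rounding artifacts).
Batch total: Σ batch = 111.7 pbw; loss to ignition Σ batch·LOI = 11.73 pbw; as yield: glass ÷ batch → 89.50%.

Revised batch per 100.0 pbw vitreous product:
  zircon sand: 22.01 pbw
  lithium feldspar: 48.55 pbw
  lead monoxide: 14.27 pbw
  gibbsite: 11.64 pbw
  H3BO3: 12.60 pbw
  Li2CO3: 2.672 pbw
Total batch = 111.7 pbw; LOI loss = 11.73 pbw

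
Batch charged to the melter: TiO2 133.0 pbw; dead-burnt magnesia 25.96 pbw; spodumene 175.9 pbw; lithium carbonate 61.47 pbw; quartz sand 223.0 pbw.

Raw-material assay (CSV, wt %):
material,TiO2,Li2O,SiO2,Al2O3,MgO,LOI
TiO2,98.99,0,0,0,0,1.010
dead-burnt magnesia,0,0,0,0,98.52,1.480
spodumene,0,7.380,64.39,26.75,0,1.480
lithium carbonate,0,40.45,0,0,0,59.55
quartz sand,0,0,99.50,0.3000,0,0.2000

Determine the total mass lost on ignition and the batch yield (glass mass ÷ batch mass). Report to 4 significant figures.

LOI loss = 41.38 pbw; glass = 577.9 pbw; yield = 93.32%

The intermediate values are shown rounded to four significant digits when written out — every computation keeps full float precision in all steps — each reported value is rounded a single time — the derived quantities, which include the totals, LOI, glass mass, the yield, five oxide percentages, are re-derived in full precision, precisely as stated by question or answer, using the weight values for 577.9 pbw of glass.
Each material's LOI contribution:
  TiO2: 133.0 × 0.01010 = 1.343 pbw
  dead-burnt magnesia: 25.96 × 0.01480 = 0.3842 pbw
  spodumene: 175.9 × 0.01480 = 2.603 pbw
  lithium carbonate: 61.47 × 0.5955 = 36.61 pbw
  quartz sand: 223.0 × 0.002000 = 0.4460 pbw
Total LOI = 41.38 pbw
Glass = batch − LOI = 619.3 − 41.38 = 577.9 pbw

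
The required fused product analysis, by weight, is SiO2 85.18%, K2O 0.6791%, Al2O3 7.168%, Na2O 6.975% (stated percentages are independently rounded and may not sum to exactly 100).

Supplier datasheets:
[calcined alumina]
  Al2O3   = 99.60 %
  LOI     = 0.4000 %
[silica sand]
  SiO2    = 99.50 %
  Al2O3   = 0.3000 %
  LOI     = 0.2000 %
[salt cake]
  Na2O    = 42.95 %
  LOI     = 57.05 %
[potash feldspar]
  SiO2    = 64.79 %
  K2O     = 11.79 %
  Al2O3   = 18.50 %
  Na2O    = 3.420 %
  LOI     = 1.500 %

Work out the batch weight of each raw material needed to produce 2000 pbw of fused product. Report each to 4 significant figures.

Batch per 2000 pbw fused product:
  calcined alumina: 117.6 pbw
  silica sand: 1637 pbw
  salt cake: 315.6 pbw
  potash feldspar: 115.2 pbw
Total batch = 2185 pbw; LOI loss = 185.5 pbw; yield = 91.51%

Each numeric step holds exact precision in all steps. Values along the way are shown rounded to four significant digits; each reported result includes exactly one rounding. All derived quantities (glass mass, four oxide percentages, the yield, totals, LOI) are re-derived in full float precision from the batch weights at 2000 pbw of glass, as given in question or answer.
Target oxide masses per 2000 pbw fused product:
  SiO2: 85.18% × 2000 = 1704 pbw
  K2O: 0.6791% × 2000 = 13.58 pbw
  Al2O3: 7.168% × 2000 = 143.4 pbw
  Na2O: 6.975% × 2000 = 139.5 pbw
A balance pass over the oxides, from the weights as reported, on the stated basis (every target is met by its sum exact up to rounding of places):
  SiO2: 1637·0.9950 + 115.2·0.6479 = 1703 pbw (target 1704 pbw)
  K2O: 115.2·0.1179 = 13.58 pbw (target 13.58 pbw)
  Al2O3: 117.6·0.9960 + 1637·0.003000 + 115.2·0.1850 = 143.4 pbw (target 143.4 pbw)
  Na2O: 315.6·0.4295 + 115.2·0.03420 = 139.5 pbw (target 139.5 pbw)
Glass mass check: total batch − LOI = 2000 pbw (the targets, summed, come to 2000 pbw; with the basis standing at 2000 pbw — a pure rounding effect).
Batch grand total — Σ batch = 2185 pbw; ignition loss, Σ(batch × LOI) = 185.5 pbw; as yield: glass ÷ batch → 91.51%.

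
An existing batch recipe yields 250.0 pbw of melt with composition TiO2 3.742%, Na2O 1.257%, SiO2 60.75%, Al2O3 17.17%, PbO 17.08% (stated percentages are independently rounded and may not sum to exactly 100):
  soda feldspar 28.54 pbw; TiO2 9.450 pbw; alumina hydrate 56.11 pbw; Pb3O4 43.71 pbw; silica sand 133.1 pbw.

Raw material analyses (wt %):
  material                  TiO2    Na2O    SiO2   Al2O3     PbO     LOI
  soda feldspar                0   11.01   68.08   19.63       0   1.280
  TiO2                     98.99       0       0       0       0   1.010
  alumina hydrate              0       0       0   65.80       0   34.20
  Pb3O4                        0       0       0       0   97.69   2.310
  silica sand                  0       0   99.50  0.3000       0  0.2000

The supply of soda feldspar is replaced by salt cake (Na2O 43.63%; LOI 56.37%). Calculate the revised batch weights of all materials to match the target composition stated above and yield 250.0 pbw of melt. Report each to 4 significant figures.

The intermediate values are displayed (rounded to four significant figures) in the working — every computation carries full float precision all the way through — every reported figure is rounded once only; all derived quantities, including LOI, net glass mass, the five compositions, the yield, totals, are recomputed using the weight values on 250.0 pbw of glass at full precision, as set out in question or answer.
Oxide mass targets, per 250.0 pbw melt:
  TiO2: 3.742% × 250.0 = 9.355 pbw
  Na2O: 1.257% × 250.0 = 3.142 pbw
  SiO2: 60.75% × 250.0 = 151.9 pbw
  Al2O3: 17.17% × 250.0 = 42.92 pbw
  PbO: 17.08% × 250.0 = 42.70 pbw
Checking each oxide sum from the weights as reported, for the quoted basis mass (every target is met by its sum inside rounding margins):
  TiO2: 9.450·0.9899 = 9.355 pbw (target 9.355 pbw)
  Na2O: 7.203·0.4363 = 3.143 pbw (target 3.142 pbw)
  SiO2: 152.6·0.9950 = 151.8 pbw (target 151.9 pbw)
  Al2O3: 64.54·0.6580 + 152.6·0.003000 = 42.93 pbw (target 42.92 pbw)
  PbO: 43.71·0.9769 = 42.70 pbw (target 42.70 pbw)
Glass-mass sanity pass: net batch after ignition = 250.0 pbw (the targets, summed, come to 250.0 pbw; basis as stated: 250.0 pbw — rounding explains the deltas).
Summing the batch: Σ batch = 277.5 pbw; loss to ignition Σ batch·LOI = 27.54 pbw; yield = glass ÷ total batch = 90.07%.

Revised batch per 250.0 pbw melt:
  salt cake: 7.203 pbw
  TiO2: 9.450 pbw
  alumina hydrate: 64.54 pbw
  Pb3O4: 43.71 pbw
  silica sand: 152.6 pbw
Total batch = 277.5 pbw; LOI loss = 27.54 pbw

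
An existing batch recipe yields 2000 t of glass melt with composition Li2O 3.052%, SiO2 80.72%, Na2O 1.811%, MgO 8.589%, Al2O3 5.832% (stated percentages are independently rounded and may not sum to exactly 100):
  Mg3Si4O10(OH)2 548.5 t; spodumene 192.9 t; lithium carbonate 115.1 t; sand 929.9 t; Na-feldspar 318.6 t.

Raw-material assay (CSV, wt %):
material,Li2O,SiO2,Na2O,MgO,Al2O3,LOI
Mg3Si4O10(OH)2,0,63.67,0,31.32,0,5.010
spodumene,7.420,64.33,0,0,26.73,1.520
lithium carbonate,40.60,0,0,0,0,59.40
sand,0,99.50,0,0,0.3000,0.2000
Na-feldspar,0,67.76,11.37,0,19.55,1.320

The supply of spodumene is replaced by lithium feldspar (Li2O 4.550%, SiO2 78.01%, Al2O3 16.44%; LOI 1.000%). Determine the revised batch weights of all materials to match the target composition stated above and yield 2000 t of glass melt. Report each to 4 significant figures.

Revised batch per 2000 t glass melt:
  Mg3Si4O10(OH)2: 548.5 t
  lithium feldspar: 315.9 t
  lithium carbonate: 114.9 t
  sand: 806.9 t
  Na-feldspar: 318.6 t
Total batch = 2105 t; LOI loss = 104.7 t

All arithmetic carries exact precision in every operation; values along the way are shown, with 4-significant-figure rounding, at each printed step. Each reported result carries a single rounding — derived quantities are carried at full precision (yield, the five compositions, totals, net glass mass, LOI) starting from the weights on 2000 t of glass, precisely as stated by either problem or answer.
Per-oxide target masses for 2000 t glass melt:
  Li2O: 3.052% × 2000 = 61.04 t
  SiO2: 80.72% × 2000 = 1614 t
  Na2O: 1.811% × 2000 = 36.22 t
  MgO: 8.589% × 2000 = 171.8 t
  Al2O3: 5.832% × 2000 = 116.6 t
A balance pass over the oxides, using the reported weights, on the stated basis (target by target, the sums agree exact up to rounding of places):
  Li2O: 315.9·0.04550 + 114.9·0.4060 = 61.02 t (target 61.04 t)
  SiO2: 548.5·0.6367 + 315.9·0.7801 + 806.9·0.9950 + 318.6·0.6776 = 1614 t (target 1614 t)
  Na2O: 318.6·0.1137 = 36.22 t (target 36.22 t)
  MgO: 548.5·0.3132 = 171.8 t (target 171.8 t)
  Al2O3: 315.9·0.1644 + 806.9·0.003000 + 318.6·0.1955 = 116.6 t (target 116.6 t)
The glass-mass cross-check: whole batch net of LOI = 2000 t (the targets, summed, come to 2000 t; against the stated basis, 2000 t — a pure rounding effect).
Whole-batch sum: Σ batch = 2105 t; Σ batch·LOI gives LOI loss = 104.7 t; yield: glass divided by total = 95.03%.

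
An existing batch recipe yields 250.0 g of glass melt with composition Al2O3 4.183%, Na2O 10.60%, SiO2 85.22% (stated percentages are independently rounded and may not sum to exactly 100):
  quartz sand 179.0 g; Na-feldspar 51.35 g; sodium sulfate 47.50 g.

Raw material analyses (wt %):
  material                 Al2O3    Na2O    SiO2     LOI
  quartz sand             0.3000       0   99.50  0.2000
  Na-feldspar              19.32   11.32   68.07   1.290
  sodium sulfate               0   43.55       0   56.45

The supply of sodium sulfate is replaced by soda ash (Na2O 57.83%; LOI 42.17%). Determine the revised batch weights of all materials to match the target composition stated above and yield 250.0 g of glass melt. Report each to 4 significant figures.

In-progress results are displayed, rounded to four significant figures, in the working. Each numeric step holds exact precision at each step; each reported number undergoes a single rounding — derived quantities, which include yield, totals, ignition loss, glass mass, three oxide percentages, are re-derived at exact precision, exactly as shown in the problem or the answer, from the weighed amounts for 250.0 g of glass.
Oxide mass targets, per 250.0 g glass melt:
  Al2O3: 4.183% × 250.0 = 10.46 g
  Na2O: 10.60% × 250.0 = 26.50 g
  SiO2: 85.22% × 250.0 = 213.0 g
Mass-balance tally per oxide applying the batch weights above, under the basis named above (delivered sums recover each target once rounding is allowed for):
  Al2O3: 179.0·0.003000 + 51.35·0.1932 = 10.46 g (target 10.46 g)
  Na2O: 51.35·0.1132 + 35.77·0.5783 = 26.50 g (target 26.50 g)
  SiO2: 179.0·0.9950 + 51.35·0.6807 = 213.1 g (target 213.0 g)
The glass-mass cross-check: the batch minus its LOI: 250.0 g (targets for the oxides total 250.0 g; against the stated basis, 250.0 g — deltas are rounding alone).
Whole-batch sum: Σ batch = 266.1 g; the LOI term Σ batch·LOI equals 16.10 g; yield = glass ÷ total batch = 93.95%.

Revised batch per 250.0 g glass melt:
  quartz sand: 179.0 g
  Na-feldspar: 51.35 g
  soda ash: 35.77 g
Total batch = 266.1 g; LOI loss = 16.10 g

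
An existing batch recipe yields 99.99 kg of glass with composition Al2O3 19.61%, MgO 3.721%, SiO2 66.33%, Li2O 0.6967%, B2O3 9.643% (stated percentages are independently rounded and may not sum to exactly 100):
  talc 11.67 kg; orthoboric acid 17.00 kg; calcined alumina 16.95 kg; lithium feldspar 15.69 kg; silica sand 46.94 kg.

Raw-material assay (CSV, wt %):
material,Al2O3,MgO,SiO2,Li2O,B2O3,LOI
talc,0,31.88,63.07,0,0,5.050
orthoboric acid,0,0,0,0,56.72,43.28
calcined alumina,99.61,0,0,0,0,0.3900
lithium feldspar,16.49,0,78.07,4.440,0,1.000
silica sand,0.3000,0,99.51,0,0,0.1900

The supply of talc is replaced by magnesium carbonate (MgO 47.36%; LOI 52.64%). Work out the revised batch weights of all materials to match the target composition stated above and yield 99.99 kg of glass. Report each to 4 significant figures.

The working math keeps exact precision in every operation. The intermediate values are printed, rounded to 4 significant digits, alongside each step; a single rounding yields every reported number — derived quantities (the yield, net glass mass, LOI, five oxide percentages, totals) are computed at full float precision from the weighed amounts for 99.99 kg of glass, as quoted within question or answer.
Oxide-by-oxide targets in 99.99 kg glass:
  Al2O3: 19.61% × 99.99 = 19.61 kg
  MgO: 3.721% × 99.99 = 3.721 kg
  SiO2: 66.33% × 99.99 = 66.32 kg
  Li2O: 0.6967% × 99.99 = 0.6966 kg
  B2O3: 9.643% × 99.99 = 9.642 kg
Verifying the oxide balance given the weights on record, relative to the basis at hand (summed amounts equal target values exact up to rounding of places):
  Al2O3: 16.92·0.9961 + 15.69·0.1649 + 54.34·0.003000 = 19.60 kg (target 19.61 kg)
  MgO: 7.856·0.4736 = 3.721 kg (target 3.721 kg)
  SiO2: 15.69·0.7807 + 54.34·0.9951 = 66.32 kg (target 66.32 kg)
  Li2O: 15.69·0.04440 = 0.6966 kg (target 0.6966 kg)
  B2O3: 17.00·0.5672 = 9.642 kg (target 9.642 kg)
The glass-mass cross-check: net batch after ignition = 99.99 kg (the targets, summed, come to 99.99 kg; the stated basis being 99.99 kg — deltas are rounding alone).
Total batch = Σ batch = 111.8 kg; the LOI term Σ batch·LOI equals 11.82 kg; glass ÷ batch gives a yield of 89.43%.

Revised batch per 99.99 kg glass:
  magnesium carbonate: 7.856 kg
  orthoboric acid: 17.00 kg
  calcined alumina: 16.92 kg
  lithium feldspar: 15.69 kg
  silica sand: 54.34 kg
Total batch = 111.8 kg; LOI loss = 11.82 kg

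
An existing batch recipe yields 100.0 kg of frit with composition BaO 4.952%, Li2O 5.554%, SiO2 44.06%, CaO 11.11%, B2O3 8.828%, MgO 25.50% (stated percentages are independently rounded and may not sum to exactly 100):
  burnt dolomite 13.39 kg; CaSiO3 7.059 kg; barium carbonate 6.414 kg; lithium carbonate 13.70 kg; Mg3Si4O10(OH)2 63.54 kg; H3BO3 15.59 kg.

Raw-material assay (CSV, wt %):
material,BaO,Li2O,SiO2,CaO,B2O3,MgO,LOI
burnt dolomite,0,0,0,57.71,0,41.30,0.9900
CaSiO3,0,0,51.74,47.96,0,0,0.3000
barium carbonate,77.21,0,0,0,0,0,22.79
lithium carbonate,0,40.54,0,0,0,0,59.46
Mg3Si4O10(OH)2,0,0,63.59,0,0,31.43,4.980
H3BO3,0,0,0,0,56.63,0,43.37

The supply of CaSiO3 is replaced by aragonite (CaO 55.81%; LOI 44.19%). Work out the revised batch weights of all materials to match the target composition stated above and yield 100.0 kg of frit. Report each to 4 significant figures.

The working math holds full float precision at every stage. Mid-chain values are printed rounded off to 4 significant digits within the worked lines — each reported figure carries a single rounding. Derived quantities, including the six compositions, ignition loss, the yield, the totals, net glass mass, are re-derived starting from the weights on 100.0 kg of glass at exact precision, as quoted within the problem or answer text.
Oxide-by-oxide targets in 100.0 kg frit:
  BaO: 4.952% × 100.0 = 4.952 kg
  Li2O: 5.554% × 100.0 = 5.554 kg
  SiO2: 44.06% × 100.0 = 44.06 kg
  CaO: 11.11% × 100.0 = 11.11 kg
  B2O3: 8.828% × 100.0 = 8.828 kg
  MgO: 25.50% × 100.0 = 25.50 kg
Checking each oxide sum applying the batch weights above, under the basis named above (summed amounts equal target values once rounding is allowed for):
  BaO: 6.414·0.7721 = 4.952 kg (target 4.952 kg)
  Li2O: 13.70·0.4054 = 5.554 kg (target 5.554 kg)
  SiO2: 69.29·0.6359 = 44.06 kg (target 44.06 kg)
  CaO: 9.014·0.5771 + 10.59·0.5581 = 11.11 kg (target 11.11 kg)
  B2O3: 15.59·0.5663 = 8.829 kg (target 8.828 kg)
  MgO: 9.014·0.4130 + 69.29·0.3143 = 25.50 kg (target 25.50 kg)
Mass balance on the glass: whole batch net of LOI = 100.0 kg (the targets, summed, come to 100.0 kg; stated basis 100.0 kg — any gap is answer rounding).
Batch total: Σ batch = 124.6 kg; the LOI term Σ batch·LOI equals 24.59 kg; yield = glass ÷ total batch = 80.27%.

Revised batch per 100.0 kg frit:
  burnt dolomite: 9.014 kg
  aragonite: 10.59 kg
  barium carbonate: 6.414 kg
  lithium carbonate: 13.70 kg
  Mg3Si4O10(OH)2: 69.29 kg
  H3BO3: 15.59 kg
Total batch = 124.6 kg; LOI loss = 24.59 kg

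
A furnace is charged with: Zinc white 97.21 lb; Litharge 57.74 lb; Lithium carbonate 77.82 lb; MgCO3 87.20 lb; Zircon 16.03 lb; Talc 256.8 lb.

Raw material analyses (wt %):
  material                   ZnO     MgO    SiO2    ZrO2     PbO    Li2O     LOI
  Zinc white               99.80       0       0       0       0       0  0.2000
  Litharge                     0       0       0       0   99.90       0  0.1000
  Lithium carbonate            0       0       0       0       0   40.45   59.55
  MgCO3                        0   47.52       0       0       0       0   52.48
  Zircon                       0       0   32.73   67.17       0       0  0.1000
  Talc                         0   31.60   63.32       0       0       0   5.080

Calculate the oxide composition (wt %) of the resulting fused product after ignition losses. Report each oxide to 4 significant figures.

Mid-chain values are shown (rounded to four significant figures) alongside each step; every computation runs at full float precision all the way through. Each reported value is rounded exactly once. All derived quantities are rebuilt at full float precision (net glass mass, the totals, the yield, ignition loss, six oxide percentages) starting from the weights on 487.4 lb of glass as given in problem or answer.
Oxide masses out of the charge:
  ZnO: 97.21·0.9980 = 97.02 lb
  MgO: 87.20·0.4752 + 256.8·0.3160 = 122.6 lb
  SiO2: 16.03·0.3273 + 256.8·0.6332 = 167.9 lb
  ZrO2: 16.03·0.6717 = 10.77 lb
  PbO: 57.74·0.9990 = 57.68 lb
  Li2O: 77.82·0.4045 = 31.48 lb
LOI: 97.21·0.002000 + 57.74·0.001000 + 77.82·0.5955 + 87.20·0.5248 + 16.03·0.001000 + 256.8·0.05080 = 105.4 lb
The glass mass, total less LOI, = 592.8 − 105.4 = 487.4 lb (the oxide masses sum to this)
each oxide over glass, ×100, is wt %

Glass mass = 487.4 lb (batch 592.8 − LOI 105.4).
Composition: ZnO 19.91%, MgO 25.15%, SiO2 34.44%, ZrO2 2.209%, PbO 11.84%, Li2O 6.459%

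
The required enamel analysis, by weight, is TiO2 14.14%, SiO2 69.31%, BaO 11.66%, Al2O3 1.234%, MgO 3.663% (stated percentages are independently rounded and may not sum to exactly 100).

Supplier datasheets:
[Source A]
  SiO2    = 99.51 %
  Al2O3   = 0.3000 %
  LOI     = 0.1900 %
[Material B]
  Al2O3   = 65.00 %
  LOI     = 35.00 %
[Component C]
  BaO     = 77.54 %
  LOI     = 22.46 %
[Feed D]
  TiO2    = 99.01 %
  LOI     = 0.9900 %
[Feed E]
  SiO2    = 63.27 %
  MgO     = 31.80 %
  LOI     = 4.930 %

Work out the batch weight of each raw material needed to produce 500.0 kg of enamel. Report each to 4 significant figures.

The whole derivation keeps full precision at every stage. The intermediate values are displayed rounded to four significant figures in the printout; every reported result takes just one rounding. All derived quantities (the five compositions, the yield, totals, net glass mass, LOI) are recomputed from the batch weights per 500.0 kg of glass at full precision, as given in the question or the answer.
The oxide mass targets at 500.0 kg enamel:
  TiO2: 14.14% × 500.0 = 70.70 kg
  SiO2: 69.31% × 500.0 = 346.6 kg
  BaO: 11.66% × 500.0 = 58.30 kg
  Al2O3: 1.234% × 500.0 = 6.170 kg
  MgO: 3.663% × 500.0 = 18.32 kg
Balance tally, oxide-wise, per the reported batch figures, under the basis named above (target by target, the sums agree exact up to rounding of places):
  TiO2: 71.41·0.9901 = 70.70 kg (target 70.70 kg)
  SiO2: 311.6·0.9951 + 57.59·0.6327 = 346.5 kg (target 346.6 kg)
  BaO: 75.19·0.7754 = 58.30 kg (target 58.30 kg)
  Al2O3: 311.6·0.003000 + 8.054·0.6500 = 6.170 kg (target 6.170 kg)
  MgO: 57.59·0.3180 = 18.31 kg (target 18.32 kg)
Glass-mass bookkeeping: batch total minus LOI = 500.0 kg (targets for the oxides total 500.0 kg; stated basis 500.0 kg — gaps are rounding artifacts).
Batch grand total — Σ batch = 523.8 kg; the LOI term Σ batch·LOI equals 23.84 kg; glass ÷ batch gives a yield of 95.45%.

Batch per 500.0 kg enamel:
  Source A: 311.6 kg
  Material B: 8.054 kg
  Component C: 75.19 kg
  Feed D: 71.41 kg
  Feed E: 57.59 kg
Total batch = 523.8 kg; LOI loss = 23.84 kg; yield = 95.45%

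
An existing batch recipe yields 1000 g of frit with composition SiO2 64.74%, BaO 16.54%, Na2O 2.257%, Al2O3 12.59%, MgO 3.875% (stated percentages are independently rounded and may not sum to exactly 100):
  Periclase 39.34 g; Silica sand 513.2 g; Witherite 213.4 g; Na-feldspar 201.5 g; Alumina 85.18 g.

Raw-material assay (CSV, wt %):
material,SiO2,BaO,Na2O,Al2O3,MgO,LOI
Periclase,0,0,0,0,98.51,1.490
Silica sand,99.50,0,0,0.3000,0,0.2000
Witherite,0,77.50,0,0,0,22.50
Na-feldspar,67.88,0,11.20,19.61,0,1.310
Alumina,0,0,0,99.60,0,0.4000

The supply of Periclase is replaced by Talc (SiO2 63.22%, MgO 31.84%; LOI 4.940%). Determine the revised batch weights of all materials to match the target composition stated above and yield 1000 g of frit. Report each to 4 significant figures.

All internal work runs at exact precision from first step to last; values along the way are printed rounded to 4 significant figures alongside each step — each reported result is rounded a single time; all derived quantities are re-derived in full precision (net glass mass, ignition loss, the five compositions, the yield, totals) starting from the weights per 1000 g of glass exactly as shown in problem or answer.
Oxide mass targets, per 1000 g frit:
  SiO2: 64.74% × 1000 = 647.4 g
  BaO: 16.54% × 1000 = 165.4 g
  Na2O: 2.257% × 1000 = 22.57 g
  Al2O3: 12.59% × 1000 = 125.9 g
  MgO: 3.875% × 1000 = 38.75 g
Mass-balance tally per oxide given the weights on record, under the basis named above (every target is met by its sum up to rounding of the answer):
  SiO2: 121.7·0.6322 + 435.8·0.9950 + 201.5·0.6788 = 647.3 g (target 647.4 g)
  BaO: 213.4·0.7750 = 165.4 g (target 165.4 g)
  Na2O: 201.5·0.1120 = 22.57 g (target 22.57 g)
  Al2O3: 435.8·0.003000 + 201.5·0.1961 + 85.42·0.9960 = 125.9 g (target 125.9 g)
  MgO: 121.7·0.3184 = 38.75 g (target 38.75 g)
The glass-mass cross-check: Σ batch − LOI loss = 999.9 g (targets for the oxides total 1000 g; versus the stated basis of 1000 g — a pure rounding effect).
Summing the batch: Σ batch = 1058 g; the LOI term Σ batch·LOI equals 57.88 g; yield: glass divided by total = 94.53%.

Revised batch per 1000 g frit:
  Talc: 121.7 g
  Silica sand: 435.8 g
  Witherite: 213.4 g
  Na-feldspar: 201.5 g
  Alumina: 85.42 g
Total batch = 1058 g; LOI loss = 57.88 g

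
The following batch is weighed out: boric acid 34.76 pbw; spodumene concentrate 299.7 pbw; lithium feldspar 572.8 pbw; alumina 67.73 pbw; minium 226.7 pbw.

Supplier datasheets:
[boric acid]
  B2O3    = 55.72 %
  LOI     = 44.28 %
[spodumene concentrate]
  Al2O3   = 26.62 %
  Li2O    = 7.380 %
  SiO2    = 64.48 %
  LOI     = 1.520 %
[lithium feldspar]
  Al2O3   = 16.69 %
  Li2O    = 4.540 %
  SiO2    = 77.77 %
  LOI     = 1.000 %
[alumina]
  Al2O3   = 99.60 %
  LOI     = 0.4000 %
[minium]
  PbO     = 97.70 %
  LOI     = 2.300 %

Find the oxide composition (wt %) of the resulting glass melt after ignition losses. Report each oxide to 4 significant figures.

The whole derivation keeps full float precision in all steps; working values are printed, with 4-significant-digit rounding, alongside each step; exactly one rounding lands on each reported result — derived quantities are computed from the batch weights at 1171 pbw of glass at full precision (the yield, net glass mass, LOI, five oxide percentages, totals), precisely as stated by the problem or the answer.
Oxide-by-oxide delivered mass:
  Al2O3: 299.7·0.2662 + 572.8·0.1669 + 67.73·0.9960 = 242.8 pbw
  PbO: 226.7·0.9770 = 221.5 pbw
  Li2O: 299.7·0.07380 + 572.8·0.04540 = 48.12 pbw
  B2O3: 34.76·0.5572 = 19.37 pbw
  SiO2: 299.7·0.6448 + 572.8·0.7777 = 638.7 pbw
LOI: 34.76·0.4428 + 299.7·0.01520 + 572.8·0.01000 + 67.73·0.004000 + 226.7·0.02300 = 31.16 pbw
batch − LOI leaves glass = 1202 − 31.16 = 1171 pbw (matching Σ of the oxides)
each oxide over glass, ×100, is wt %

Glass mass = 1171 pbw (batch 1202 − LOI 31.16).
Composition: Al2O3 20.75%, PbO 18.92%, Li2O 4.111%, B2O3 1.655%, SiO2 54.57%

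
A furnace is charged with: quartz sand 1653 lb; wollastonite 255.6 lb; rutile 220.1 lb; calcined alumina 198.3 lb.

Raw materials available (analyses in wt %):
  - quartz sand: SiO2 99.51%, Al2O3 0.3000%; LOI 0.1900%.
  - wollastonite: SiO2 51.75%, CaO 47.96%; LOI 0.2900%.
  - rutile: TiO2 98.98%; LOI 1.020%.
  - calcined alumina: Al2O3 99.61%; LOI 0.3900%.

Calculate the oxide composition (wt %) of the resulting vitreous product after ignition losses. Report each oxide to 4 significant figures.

Full precision is held throughout; the intermediate values are rounded to 4 significant figures when quoted; each reported number includes exactly one rounding. The derived quantities are rebuilt at full precision (the four compositions, totals, the yield, ignition loss, net glass mass) from the weighed amounts for 2320 lb of glass, as written in the question or the answer.
Per-oxide mass from batch:
  SiO2: 1653·0.9951 + 255.6·0.5175 = 1777 lb
  CaO: 255.6·0.4796 = 122.6 lb
  Al2O3: 1653·0.003000 + 198.3·0.9961 = 202.5 lb
  TiO2: 220.1·0.9898 = 217.9 lb
LOI: 1653·0.001900 + 255.6·0.002900 + 220.1·0.01020 + 198.3·0.003900 = 6.900 lb
Glass mass = batch − LOI = 2327 − 6.900 = 2320 lb (the oxide masses sum to this)
each oxide over glass, ×100, is wt %

Glass mass = 2320 lb (batch 2327 − LOI 6.900).
Composition: SiO2 76.60%, CaO 5.284%, Al2O3 8.727%, TiO2 9.390%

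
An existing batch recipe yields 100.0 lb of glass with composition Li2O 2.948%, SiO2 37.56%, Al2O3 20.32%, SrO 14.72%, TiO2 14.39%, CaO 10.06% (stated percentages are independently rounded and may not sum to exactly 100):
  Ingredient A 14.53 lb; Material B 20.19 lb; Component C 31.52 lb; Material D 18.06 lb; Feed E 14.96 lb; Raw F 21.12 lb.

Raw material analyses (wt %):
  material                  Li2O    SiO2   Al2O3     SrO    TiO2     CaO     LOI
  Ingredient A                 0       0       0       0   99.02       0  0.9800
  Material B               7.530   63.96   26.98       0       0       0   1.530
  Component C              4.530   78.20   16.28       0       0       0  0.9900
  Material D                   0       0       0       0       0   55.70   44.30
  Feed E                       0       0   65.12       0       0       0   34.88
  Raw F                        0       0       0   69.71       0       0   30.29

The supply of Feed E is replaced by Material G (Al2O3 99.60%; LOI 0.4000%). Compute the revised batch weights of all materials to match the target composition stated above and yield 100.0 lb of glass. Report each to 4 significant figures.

Revised batch per 100.0 lb glass:
  Ingredient A: 14.53 lb
  Material B: 20.19 lb
  Component C: 31.52 lb
  Material D: 18.06 lb
  Material G: 9.781 lb
  Raw F: 21.12 lb
Total batch = 115.2 lb; LOI loss = 15.20 lb

All internal work keeps full float precision through the solve — intermediates are printed (rounded to 4 significant figures) within the worked lines; each reported figure carries a single rounding — the derived quantities, which include yield, glass mass, LOI, the totals, six oxide percentages, are rebuilt in full precision, as they appear in the problem or the answer, starting from the weights per 100.0 lb of glass.
Target masses of each oxide per 100.0 lb glass:
  Li2O: 2.948% × 100.0 = 2.948 lb
  SiO2: 37.56% × 100.0 = 37.56 lb
  Al2O3: 20.32% × 100.0 = 20.32 lb
  SrO: 14.72% × 100.0 = 14.72 lb
  TiO2: 14.39% × 100.0 = 14.39 lb
  CaO: 10.06% × 100.0 = 10.06 lb
Verifying the oxide balance working from each reported weight, at the basis given (sum by sum, the targets are met exact up to rounding of places):
  Li2O: 20.19·0.07530 + 31.52·0.04530 = 2.948 lb (target 2.948 lb)
  SiO2: 20.19·0.6396 + 31.52·0.7820 = 37.56 lb (target 37.56 lb)
  Al2O3: 20.19·0.2698 + 31.52·0.1628 + 9.781·0.9960 = 20.32 lb (target 20.32 lb)
  SrO: 21.12·0.6971 = 14.72 lb (target 14.72 lb)
  TiO2: 14.53·0.9902 = 14.39 lb (target 14.39 lb)
  CaO: 18.06·0.5570 = 10.06 lb (target 10.06 lb)
Glass-mass closure: batch Σ − ignition loss = 100.0 lb (summing oxide targets gives 100.0 lb; with the basis standing at 100.0 lb — gaps are rounding artifacts).
Total batch = Σ batch = 115.2 lb; LOI removed, Σ of batch·LOI: 15.20 lb; the yield ratio, glass ÷ batch: 86.81%.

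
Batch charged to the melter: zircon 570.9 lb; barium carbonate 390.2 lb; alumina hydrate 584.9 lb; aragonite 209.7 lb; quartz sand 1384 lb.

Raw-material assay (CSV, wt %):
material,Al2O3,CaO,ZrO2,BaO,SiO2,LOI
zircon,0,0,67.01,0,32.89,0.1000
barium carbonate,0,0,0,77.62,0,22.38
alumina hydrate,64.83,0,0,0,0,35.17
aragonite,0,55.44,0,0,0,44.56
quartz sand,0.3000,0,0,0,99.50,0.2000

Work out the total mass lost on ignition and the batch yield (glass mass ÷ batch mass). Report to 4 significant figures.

Intermediates are shown (rounded to 4 significant figures) when written out — every computation carries full precision at every stage. A single rounding produces each reported value — all derived quantities, which include net glass mass, ignition loss, the five compositions, the yield, totals, are carried at full precision, as quoted within question or answer, from the batch weights at 2750 lb of glass.
LOI of each material in turn:
  zircon: 570.9 × 0.001000 = 0.5709 lb
  barium carbonate: 390.2 × 0.2238 = 87.33 lb
  alumina hydrate: 584.9 × 0.3517 = 205.7 lb
  aragonite: 209.7 × 0.4456 = 93.44 lb
  quartz sand: 1384 × 0.002000 = 2.768 lb
Total LOI = 389.8 lb
Glass = batch − LOI = 3140 − 389.8 = 2750 lb

LOI loss = 389.8 lb; glass = 2750 lb; yield = 87.58%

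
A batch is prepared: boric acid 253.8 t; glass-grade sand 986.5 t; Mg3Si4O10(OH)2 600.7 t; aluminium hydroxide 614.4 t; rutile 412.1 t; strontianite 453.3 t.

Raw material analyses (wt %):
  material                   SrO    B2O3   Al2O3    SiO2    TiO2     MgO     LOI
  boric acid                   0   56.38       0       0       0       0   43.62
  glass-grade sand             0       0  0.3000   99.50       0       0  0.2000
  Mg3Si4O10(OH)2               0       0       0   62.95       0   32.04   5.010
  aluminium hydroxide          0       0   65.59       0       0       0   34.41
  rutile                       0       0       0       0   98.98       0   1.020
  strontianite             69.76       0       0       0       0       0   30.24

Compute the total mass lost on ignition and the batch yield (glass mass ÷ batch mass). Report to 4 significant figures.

LOI loss = 495.5 t; glass = 2825 t; yield = 85.08%

The whole derivation carries exact precision at all times; working values appear (rounded to four significant figures) in the working. Every reported value is rounded only once; all derived quantities, including totals, yield, the six compositions, LOI, glass mass, are computed from the batch weights per 2825 t of glass at full float precision, as they appear in the problem or answer text.
LOI of each material in turn:
  boric acid: 253.8 × 0.4362 = 110.7 t
  glass-grade sand: 986.5 × 0.002000 = 1.973 t
  Mg3Si4O10(OH)2: 600.7 × 0.05010 = 30.10 t
  aluminium hydroxide: 614.4 × 0.3441 = 211.4 t
  rutile: 412.1 × 0.01020 = 4.203 t
  strontianite: 453.3 × 0.3024 = 137.1 t
Total LOI = 495.5 t
Glass = batch − LOI = 3321 − 495.5 = 2825 t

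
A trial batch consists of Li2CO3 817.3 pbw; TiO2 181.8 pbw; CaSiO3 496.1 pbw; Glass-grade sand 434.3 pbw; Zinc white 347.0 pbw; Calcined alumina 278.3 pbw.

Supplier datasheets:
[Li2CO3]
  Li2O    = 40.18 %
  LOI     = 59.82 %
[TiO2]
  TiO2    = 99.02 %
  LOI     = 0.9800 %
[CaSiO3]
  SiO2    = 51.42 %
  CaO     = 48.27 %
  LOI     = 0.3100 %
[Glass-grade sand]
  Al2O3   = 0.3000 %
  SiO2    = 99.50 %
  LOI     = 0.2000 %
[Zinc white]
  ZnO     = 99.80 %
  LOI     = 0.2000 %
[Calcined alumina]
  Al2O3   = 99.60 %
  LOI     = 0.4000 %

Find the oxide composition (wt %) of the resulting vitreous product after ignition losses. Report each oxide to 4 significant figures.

Glass mass = 2060 pbw (batch 2555 − LOI 494.9).
Composition: Al2O3 13.52%, Li2O 15.94%, SiO2 33.36%, TiO2 8.739%, CaO 11.63%, ZnO 16.81%

Intermediates appear, rounded to 4 significant figures, between the steps — each numeric step runs at exact precision all the way through; a single rounding completes every reported result — derived quantities are computed from the weighed amounts for 2060 pbw of glass at exact precision (totals, the six compositions, the yield, ignition loss, glass mass), as quoted within the problem or the answer.
Oxide-by-oxide delivered mass:
  Al2O3: 434.3·0.003000 + 278.3·0.9960 = 278.5 pbw
  Li2O: 817.3·0.4018 = 328.4 pbw
  SiO2: 496.1·0.5142 + 434.3·0.9950 = 687.2 pbw
  TiO2: 181.8·0.9902 = 180.0 pbw
  CaO: 496.1·0.4827 = 239.5 pbw
  ZnO: 347.0·0.9980 = 346.3 pbw
LOI: 817.3·0.5982 + 181.8·0.009800 + 496.1·0.003100 + 434.3·0.002000 + 347.0·0.002000 + 278.3·0.004000 = 494.9 pbw
The glass mass, total less LOI, = 2555 − 494.9 = 2060 pbw (= Σ oxide masses)
each oxide over glass, ×100, is wt %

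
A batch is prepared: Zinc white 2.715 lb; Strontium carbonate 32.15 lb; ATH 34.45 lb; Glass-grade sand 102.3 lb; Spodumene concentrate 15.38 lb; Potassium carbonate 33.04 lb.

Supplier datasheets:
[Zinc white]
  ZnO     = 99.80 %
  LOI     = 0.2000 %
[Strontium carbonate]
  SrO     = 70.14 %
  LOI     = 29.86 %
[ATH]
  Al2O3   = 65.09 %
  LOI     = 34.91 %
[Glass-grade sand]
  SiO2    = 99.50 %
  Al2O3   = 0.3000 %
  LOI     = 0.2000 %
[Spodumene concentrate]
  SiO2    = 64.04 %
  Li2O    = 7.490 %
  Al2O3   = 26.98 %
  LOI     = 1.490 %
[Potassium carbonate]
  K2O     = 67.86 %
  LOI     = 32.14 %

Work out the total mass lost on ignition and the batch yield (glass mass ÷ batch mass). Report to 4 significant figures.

All arithmetic holds full precision at all times; intermediates are shown (rounded to four significant digits) in the working. Every reported value is rounded once only — derived quantities (net glass mass, the yield, ignition loss, totals, six oxide percentages) are re-derived starting from the weights per 187.4 lb of glass at exact precision, as they appear in the problem or answer text.
Each material's LOI contribution:
  Zinc white: 2.715 × 0.002000 = 0.005430 lb
  Strontium carbonate: 32.15 × 0.2986 = 9.600 lb
  ATH: 34.45 × 0.3491 = 12.03 lb
  Glass-grade sand: 102.3 × 0.002000 = 0.2046 lb
  Spodumene concentrate: 15.38 × 0.01490 = 0.2292 lb
  Potassium carbonate: 33.04 × 0.3214 = 10.62 lb
Total LOI = 32.68 lb
Glass = batch − LOI = 220.0 − 32.68 = 187.4 lb

LOI loss = 32.68 lb; glass = 187.4 lb; yield = 85.15%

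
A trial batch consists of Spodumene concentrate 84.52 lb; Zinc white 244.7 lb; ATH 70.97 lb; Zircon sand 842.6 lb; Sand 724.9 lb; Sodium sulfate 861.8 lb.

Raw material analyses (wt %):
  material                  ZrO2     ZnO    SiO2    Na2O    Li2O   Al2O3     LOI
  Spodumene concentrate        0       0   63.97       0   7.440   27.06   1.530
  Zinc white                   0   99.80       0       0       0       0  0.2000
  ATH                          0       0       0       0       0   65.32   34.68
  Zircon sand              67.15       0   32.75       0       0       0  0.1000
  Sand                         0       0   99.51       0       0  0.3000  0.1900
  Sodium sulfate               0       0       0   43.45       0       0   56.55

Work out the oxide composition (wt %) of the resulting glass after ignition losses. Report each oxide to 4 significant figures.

All arithmetic holds exact precision through the solve; in-progress results are shown, with 4-significant-figure rounding, as written. Each reported result is rounded only once. All derived quantities, which include six oxide percentages, the yield, glass mass, ignition loss, the totals, are carried in full float precision, as written in the question or the answer, from the weighed amounts at 2314 lb of glass.
What the batch supplies per oxide:
  ZrO2: 842.6·0.6715 = 565.8 lb
  ZnO: 244.7·0.9980 = 244.2 lb
  SiO2: 84.52·0.6397 + 842.6·0.3275 + 724.9·0.9951 = 1051 lb
  Na2O: 861.8·0.4345 = 374.5 lb
  Li2O: 84.52·0.07440 = 6.288 lb
  Al2O3: 84.52·0.2706 + 70.97·0.6532 + 724.9·0.003000 = 71.40 lb
LOI: 84.52·0.01530 + 244.7·0.002000 + 70.97·0.3468 + 842.6·0.001000 + 724.9·0.001900 + 861.8·0.5655 = 516.0 lb
Net of LOI, the glass mass = 2829 − 516.0 = 2314 lb (equal to the oxide-mass sum)
each oxide over glass, ×100, is wt %

Glass mass = 2314 lb (batch 2829 − LOI 516.0).
Composition: ZrO2 24.46%, ZnO 10.56%, SiO2 45.44%, Na2O 16.19%, Li2O 0.2718%, Al2O3 3.086%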